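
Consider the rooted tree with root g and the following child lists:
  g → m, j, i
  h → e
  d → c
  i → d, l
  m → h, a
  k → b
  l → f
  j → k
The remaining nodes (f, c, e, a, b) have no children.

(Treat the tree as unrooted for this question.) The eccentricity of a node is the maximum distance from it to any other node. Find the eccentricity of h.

A farthest node from h is c (f, b also at distance 5).
The path h–m–g–i–d–c has 5 edges.

5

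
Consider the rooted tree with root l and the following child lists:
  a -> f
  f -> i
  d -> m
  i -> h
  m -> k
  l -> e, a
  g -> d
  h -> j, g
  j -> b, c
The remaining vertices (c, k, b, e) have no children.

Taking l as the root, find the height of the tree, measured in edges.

The longest root-to-leaf path is l → a → f → i → h → g → d → m → k (8 edges).

8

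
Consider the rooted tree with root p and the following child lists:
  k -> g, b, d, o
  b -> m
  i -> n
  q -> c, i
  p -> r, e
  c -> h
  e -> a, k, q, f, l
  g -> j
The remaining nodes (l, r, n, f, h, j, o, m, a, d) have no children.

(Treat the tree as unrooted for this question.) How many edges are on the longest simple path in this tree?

BFS from m reaches n last, at distance 6; BFS from n confirms no node is farther.
Path: m-b-k-e-q-i-n.

6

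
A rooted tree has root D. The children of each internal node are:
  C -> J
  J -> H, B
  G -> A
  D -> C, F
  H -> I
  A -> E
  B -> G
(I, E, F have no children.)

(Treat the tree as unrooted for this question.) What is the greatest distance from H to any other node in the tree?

5

Distances from H peak at 5, attained at E.
H – J – B – G – A – E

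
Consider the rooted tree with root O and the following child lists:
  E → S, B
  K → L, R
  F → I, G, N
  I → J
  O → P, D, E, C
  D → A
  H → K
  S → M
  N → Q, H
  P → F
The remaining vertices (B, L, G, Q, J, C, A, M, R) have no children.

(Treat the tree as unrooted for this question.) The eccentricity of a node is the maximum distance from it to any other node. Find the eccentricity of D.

A farthest node from D is R (L also at distance 7).
The path D – O – P – F – N – H – K – R has 7 edges.

7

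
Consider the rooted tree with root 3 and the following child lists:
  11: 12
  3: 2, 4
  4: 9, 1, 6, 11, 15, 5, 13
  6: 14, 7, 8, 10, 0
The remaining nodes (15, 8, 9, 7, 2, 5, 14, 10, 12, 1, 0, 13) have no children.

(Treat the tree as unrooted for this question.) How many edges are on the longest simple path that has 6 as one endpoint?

3

The node farthest from 6 is 12 (2 also at distance 3), via 6 – 4 – 11 – 12 — 3 edges.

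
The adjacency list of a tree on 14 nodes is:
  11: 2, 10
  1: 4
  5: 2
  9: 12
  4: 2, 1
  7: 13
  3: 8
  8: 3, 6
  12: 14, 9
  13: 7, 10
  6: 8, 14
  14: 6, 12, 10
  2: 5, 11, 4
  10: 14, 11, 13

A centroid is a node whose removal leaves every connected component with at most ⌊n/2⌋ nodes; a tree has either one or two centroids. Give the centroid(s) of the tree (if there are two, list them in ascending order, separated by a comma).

Removing 10 splits the tree into components of sizes 6, 5, 2; the largest is 6 ≤ ⌊14/2⌋ = 7.
No neighbour of 10 does as well, so 10 is the unique centroid.

10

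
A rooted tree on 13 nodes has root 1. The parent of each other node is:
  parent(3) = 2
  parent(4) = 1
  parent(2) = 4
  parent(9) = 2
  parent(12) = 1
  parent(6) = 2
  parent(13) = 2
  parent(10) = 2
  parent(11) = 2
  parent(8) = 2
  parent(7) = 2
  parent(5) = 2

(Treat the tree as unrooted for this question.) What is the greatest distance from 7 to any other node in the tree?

4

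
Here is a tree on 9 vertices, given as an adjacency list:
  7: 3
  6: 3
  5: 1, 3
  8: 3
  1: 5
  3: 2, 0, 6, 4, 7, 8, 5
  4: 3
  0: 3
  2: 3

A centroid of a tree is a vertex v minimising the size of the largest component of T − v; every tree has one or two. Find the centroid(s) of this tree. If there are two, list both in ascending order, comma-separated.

Delete 3: the remaining components have sizes 2, 1, 1, 1, 1, 1, 1. Max 2 ≤ 4, so 3 is a centroid.
Every other node leaves some component of size > 4, so the centroid is unique.

3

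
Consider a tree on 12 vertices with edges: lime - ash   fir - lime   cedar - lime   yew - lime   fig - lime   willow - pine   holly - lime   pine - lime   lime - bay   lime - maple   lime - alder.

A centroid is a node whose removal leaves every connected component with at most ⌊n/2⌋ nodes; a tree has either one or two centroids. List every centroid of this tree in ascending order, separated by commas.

If lime is removed the pieces have sizes 2, 1, 1, 1, 1, 1, 1, 1, 1, 1, all ≤ ⌊12/2⌋ = 6.
No neighbour of lime does as well, so lime is the unique centroid.

lime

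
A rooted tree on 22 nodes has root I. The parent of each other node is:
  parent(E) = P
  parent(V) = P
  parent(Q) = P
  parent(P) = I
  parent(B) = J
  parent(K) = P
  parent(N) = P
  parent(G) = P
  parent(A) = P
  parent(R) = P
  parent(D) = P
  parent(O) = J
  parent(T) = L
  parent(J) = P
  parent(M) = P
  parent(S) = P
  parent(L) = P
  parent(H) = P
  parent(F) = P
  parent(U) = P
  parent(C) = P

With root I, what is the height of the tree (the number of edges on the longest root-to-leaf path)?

The longest root-to-leaf path is I–P–J–B (3 edges).

3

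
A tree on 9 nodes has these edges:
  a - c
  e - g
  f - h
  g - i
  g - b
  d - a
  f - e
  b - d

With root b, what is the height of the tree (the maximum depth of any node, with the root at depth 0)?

The longest root-to-leaf path is b – g – e – f – h (4 edges).

4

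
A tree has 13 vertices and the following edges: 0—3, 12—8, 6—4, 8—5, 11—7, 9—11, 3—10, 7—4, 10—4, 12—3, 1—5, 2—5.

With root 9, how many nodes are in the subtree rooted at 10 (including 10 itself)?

8

10's subtree: {10, 3, 0, 12, 8, 5, 2, 1}, size 8.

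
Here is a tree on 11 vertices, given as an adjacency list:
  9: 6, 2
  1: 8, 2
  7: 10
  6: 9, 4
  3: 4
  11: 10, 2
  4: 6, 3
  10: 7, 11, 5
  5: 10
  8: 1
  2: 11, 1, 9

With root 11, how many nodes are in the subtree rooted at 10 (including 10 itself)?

3

The subtree rooted at 10 contains: 10, 5, 7 — 3 nodes.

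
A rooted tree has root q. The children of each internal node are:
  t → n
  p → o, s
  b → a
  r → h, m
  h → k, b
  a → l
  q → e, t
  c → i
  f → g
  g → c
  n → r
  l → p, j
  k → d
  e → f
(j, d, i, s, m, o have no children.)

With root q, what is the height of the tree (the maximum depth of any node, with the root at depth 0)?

The longest root-to-leaf path is q–t–n–r–h–b–a–l–p–o (9 edges).

9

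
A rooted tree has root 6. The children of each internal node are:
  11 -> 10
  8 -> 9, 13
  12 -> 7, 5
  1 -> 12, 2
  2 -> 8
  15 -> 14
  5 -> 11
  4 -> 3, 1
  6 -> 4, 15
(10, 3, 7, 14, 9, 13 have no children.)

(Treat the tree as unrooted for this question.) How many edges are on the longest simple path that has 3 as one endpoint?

Distances from 3 peak at 6, attained at 10.
3–4–1–12–5–11–10

6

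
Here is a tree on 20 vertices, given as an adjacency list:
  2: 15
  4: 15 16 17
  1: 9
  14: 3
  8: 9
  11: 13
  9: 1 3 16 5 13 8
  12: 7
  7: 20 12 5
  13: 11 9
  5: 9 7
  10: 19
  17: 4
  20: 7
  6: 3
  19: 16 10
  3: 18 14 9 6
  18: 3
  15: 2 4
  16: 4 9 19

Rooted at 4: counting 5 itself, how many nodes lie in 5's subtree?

4

The subtree rooted at 5 contains: 5, 7, 20, 12 — 4 nodes.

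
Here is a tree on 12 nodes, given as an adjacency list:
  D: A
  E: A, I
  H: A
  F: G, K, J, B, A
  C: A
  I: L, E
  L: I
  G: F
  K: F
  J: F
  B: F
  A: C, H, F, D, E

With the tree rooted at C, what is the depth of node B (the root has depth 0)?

C → A → F → B — 3 edges.

3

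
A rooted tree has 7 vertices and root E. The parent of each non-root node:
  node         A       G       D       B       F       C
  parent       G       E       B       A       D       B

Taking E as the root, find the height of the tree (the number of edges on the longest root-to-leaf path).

5

A deepest node is F, reached by E → G → A → B → D → F.
That path has 5 edges, so the height is 5.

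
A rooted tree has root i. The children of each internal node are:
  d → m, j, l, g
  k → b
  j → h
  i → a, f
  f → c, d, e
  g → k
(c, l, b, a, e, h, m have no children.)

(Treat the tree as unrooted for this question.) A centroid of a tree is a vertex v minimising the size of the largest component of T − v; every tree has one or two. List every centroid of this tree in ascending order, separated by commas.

d

Delete d: the remaining components have sizes 5, 3, 2, 1, 1. Max 5 ≤ 6, so d is a centroid.
No neighbour of d does as well, so d is the unique centroid.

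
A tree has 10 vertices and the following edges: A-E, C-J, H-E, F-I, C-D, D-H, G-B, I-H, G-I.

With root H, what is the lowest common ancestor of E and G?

H

Path E→root: E H; path G→root: G I H.
First common node: H.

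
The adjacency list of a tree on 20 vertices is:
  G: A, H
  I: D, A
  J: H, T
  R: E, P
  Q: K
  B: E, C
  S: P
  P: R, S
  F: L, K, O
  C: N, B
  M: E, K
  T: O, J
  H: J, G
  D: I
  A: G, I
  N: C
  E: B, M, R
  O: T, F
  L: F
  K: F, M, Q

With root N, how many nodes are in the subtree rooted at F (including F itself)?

10

Descendants of F (including itself): F, L, O, T, J, H, G, A, I, D. That's 10.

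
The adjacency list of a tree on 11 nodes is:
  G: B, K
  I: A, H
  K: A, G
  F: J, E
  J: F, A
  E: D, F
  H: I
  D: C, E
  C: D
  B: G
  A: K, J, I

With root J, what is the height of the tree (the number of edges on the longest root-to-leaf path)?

4

The longest root-to-leaf path is J–A–K–G–B (4 edges).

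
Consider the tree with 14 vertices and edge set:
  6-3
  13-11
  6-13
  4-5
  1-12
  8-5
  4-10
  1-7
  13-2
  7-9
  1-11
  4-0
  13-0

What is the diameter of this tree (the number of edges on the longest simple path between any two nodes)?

8

BFS from 9 reaches 8 last, at distance 8; BFS from 8 confirms no node is farther.
Path: 9–7–1–11–13–0–4–5–8.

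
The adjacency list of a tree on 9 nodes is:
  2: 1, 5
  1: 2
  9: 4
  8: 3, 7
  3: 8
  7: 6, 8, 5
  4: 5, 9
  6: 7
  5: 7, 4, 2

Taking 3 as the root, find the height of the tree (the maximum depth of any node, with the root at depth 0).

5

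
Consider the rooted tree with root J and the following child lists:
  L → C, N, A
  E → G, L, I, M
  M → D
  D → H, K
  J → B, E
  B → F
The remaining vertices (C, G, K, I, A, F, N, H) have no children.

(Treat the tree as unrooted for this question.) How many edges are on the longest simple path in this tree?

6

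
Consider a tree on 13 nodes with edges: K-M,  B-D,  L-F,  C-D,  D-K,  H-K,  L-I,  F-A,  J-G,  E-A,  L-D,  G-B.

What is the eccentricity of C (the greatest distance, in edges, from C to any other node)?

5

The node farthest from C is E, via C – D – L – F – A – E — 5 edges.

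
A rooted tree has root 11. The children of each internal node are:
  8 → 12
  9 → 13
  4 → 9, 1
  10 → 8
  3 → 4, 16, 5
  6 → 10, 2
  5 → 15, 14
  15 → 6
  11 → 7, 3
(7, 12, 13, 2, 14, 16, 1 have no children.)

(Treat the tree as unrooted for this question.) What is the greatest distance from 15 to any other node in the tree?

A farthest node from 15 is 13.
The path 15 – 5 – 3 – 4 – 9 – 13 has 5 edges.

5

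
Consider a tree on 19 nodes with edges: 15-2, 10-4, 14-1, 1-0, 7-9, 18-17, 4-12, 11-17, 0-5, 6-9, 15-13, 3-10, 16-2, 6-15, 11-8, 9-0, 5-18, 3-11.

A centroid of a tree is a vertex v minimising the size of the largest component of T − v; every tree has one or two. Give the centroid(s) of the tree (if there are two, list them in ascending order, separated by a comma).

If 0 is removed the pieces have sizes 9, 7, 2, all ≤ ⌊19/2⌋ = 9.
No neighbour of 0 does as well, so 0 is the unique centroid.

0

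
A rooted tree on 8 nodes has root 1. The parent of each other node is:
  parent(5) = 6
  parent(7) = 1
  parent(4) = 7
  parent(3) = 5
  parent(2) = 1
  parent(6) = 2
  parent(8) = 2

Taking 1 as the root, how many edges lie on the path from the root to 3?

4

1 – 2 – 6 – 5 – 3 — 4 edges.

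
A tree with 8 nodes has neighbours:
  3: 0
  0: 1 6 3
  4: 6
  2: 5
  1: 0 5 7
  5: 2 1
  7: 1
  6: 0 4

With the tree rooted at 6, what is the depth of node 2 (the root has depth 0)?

4

6 → 0 → 1 → 5 → 2 — 4 edges.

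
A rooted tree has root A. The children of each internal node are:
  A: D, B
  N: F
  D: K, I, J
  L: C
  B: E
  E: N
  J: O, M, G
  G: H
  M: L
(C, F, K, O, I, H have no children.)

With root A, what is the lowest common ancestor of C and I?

Path C→root: C L M J D A; path I→root: I D A.
First common node: D.

D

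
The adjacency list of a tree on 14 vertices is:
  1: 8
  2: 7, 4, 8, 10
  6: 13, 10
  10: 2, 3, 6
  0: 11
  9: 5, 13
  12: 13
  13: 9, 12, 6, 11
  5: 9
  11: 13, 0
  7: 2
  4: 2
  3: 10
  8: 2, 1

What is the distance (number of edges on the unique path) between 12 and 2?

The path is 12–13–6–10–2, which has 4 edges.

4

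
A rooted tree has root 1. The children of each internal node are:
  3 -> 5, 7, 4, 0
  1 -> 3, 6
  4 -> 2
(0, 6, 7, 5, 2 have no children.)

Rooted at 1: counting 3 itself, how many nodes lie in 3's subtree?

6

The subtree rooted at 3 contains: 3, 4, 5, 7, 0, 2 — 6 nodes.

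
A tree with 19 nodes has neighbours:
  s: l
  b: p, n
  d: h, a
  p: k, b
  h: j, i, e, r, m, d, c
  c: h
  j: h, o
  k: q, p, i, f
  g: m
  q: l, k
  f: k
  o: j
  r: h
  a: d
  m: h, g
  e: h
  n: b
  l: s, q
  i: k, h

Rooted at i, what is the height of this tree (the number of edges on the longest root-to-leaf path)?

4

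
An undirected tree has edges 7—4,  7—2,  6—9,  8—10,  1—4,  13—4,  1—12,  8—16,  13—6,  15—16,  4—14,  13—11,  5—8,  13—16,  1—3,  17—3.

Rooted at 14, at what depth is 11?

3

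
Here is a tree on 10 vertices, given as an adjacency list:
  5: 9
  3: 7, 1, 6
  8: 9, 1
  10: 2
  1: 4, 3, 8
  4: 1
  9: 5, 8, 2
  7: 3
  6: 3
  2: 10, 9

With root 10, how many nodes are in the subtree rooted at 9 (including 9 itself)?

8

The subtree rooted at 9 contains: 9, 8, 5, 1, 3, 4, 7, 6 — 8 nodes.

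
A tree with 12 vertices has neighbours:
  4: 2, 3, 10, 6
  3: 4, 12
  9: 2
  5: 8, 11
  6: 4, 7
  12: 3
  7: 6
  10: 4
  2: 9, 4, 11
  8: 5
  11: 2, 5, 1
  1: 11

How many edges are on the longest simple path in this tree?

Starting from 8, a farthest node is 12 at distance 6.
One longest path: 8–5–11–2–4–3–12.
So the diameter is 6.

6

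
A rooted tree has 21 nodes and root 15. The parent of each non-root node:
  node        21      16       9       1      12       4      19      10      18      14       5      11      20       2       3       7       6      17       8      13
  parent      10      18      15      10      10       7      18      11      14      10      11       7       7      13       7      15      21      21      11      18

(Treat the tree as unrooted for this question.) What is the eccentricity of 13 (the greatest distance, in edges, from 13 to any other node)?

7

A farthest node from 13 is 9.
The path 13 – 18 – 14 – 10 – 11 – 7 – 15 – 9 has 7 edges.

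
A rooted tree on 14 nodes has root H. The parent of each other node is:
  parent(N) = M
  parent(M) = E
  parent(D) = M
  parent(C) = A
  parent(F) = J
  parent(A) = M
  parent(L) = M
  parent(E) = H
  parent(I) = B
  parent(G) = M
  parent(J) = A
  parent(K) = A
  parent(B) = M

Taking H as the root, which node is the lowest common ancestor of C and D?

M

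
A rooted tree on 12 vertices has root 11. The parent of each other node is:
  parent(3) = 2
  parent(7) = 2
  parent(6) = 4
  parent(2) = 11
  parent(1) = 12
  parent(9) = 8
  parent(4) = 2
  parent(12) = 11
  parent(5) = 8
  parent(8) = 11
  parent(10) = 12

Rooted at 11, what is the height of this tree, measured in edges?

3

The longest root-to-leaf path is 11 – 2 – 4 – 6 (3 edges).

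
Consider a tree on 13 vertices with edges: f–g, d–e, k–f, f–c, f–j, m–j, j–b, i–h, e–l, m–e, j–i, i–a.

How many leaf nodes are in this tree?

Exactly 8 nodes have a single neighbour: a, b, c, d, g, h, k, l.

8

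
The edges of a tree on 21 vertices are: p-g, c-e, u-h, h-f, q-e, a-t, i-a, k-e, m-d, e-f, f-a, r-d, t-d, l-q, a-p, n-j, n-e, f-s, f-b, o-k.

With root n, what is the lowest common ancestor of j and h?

n

j's ancestor chain is j, n and h's is h, f, e, n; they first meet at n.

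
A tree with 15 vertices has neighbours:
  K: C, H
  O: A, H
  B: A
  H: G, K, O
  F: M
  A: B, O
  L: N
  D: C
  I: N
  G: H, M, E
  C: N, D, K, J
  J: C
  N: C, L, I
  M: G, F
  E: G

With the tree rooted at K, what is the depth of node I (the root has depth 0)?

K → C → N → I — 3 edges.

3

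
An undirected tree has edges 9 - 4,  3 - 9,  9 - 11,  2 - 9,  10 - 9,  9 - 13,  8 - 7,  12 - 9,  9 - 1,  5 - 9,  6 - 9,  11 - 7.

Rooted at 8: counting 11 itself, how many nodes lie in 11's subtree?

11

Descendants of 11 (including itself): 11, 9, 2, 13, 1, 5, 10, 6, 3, 4, 12. That's 11.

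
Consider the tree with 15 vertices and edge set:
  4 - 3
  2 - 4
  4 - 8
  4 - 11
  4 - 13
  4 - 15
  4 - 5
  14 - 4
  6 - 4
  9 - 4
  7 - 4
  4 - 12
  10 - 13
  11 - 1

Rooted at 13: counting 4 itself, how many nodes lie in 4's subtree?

4's subtree: {4, 8, 5, 11, 6, 2, 14, 3, 7, 9, 12, 15, 1}, size 13.

13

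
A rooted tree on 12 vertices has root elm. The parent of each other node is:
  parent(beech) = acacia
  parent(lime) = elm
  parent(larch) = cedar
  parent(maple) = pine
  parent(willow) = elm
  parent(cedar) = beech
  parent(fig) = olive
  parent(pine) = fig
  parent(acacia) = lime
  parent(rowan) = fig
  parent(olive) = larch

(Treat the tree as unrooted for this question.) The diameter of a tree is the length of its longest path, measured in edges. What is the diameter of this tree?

Starting from willow, a farthest node is maple at distance 10.
One longest path: willow-elm-lime-acacia-beech-cedar-larch-olive-fig-pine-maple.
So the diameter is 10.

10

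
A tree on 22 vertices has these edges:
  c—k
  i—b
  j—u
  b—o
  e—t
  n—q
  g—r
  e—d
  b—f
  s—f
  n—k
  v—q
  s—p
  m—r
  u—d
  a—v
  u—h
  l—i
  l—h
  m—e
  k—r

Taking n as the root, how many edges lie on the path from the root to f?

n – k – r – m – e – d – u – h – l – i – b – f — 11 edges.

11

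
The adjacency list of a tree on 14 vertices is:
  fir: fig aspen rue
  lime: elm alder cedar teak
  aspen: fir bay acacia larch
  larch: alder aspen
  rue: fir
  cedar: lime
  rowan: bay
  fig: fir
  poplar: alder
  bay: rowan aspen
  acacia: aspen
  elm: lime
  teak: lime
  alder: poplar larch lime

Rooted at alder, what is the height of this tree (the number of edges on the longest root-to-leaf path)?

4

fig sits deepest: alder – larch – aspen – fir – fig — 4 edges from the root.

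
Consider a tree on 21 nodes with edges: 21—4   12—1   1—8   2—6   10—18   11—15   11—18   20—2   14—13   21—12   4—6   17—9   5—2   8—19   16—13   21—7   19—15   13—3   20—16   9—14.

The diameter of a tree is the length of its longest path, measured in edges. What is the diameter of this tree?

Starting from 10, a farthest node is 17 at distance 17.
One longest path: 10-18-11-15-19-8-1-12-21-4-6-2-20-16-13-14-9-17.
So the diameter is 17.

17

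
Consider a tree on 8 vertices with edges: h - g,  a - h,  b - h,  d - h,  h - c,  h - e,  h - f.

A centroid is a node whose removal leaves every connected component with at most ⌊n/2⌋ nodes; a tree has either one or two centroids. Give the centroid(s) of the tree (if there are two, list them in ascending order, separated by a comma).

If h is removed the pieces have sizes 1, 1, 1, 1, 1, 1, 1, all ≤ ⌊8/2⌋ = 4.
Every other node leaves some component of size > 4, so the centroid is unique.

h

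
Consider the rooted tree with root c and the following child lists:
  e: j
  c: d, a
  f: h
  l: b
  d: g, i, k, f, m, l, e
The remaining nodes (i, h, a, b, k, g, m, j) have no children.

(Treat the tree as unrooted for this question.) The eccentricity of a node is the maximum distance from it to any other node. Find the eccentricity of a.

The node farthest from a is b (j, h also at distance 4), via a–c–d–l–b — 4 edges.

4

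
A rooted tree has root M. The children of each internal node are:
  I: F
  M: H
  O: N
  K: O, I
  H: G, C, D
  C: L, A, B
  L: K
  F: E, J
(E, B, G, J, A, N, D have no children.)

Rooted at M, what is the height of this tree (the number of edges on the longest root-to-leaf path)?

7

E sits deepest: M → H → C → L → K → I → F → E — 7 edges from the root.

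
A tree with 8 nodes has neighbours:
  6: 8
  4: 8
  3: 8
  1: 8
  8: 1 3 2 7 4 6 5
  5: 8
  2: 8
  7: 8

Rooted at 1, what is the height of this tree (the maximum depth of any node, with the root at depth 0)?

2

A deepest node is 5, reached by 1-8-5.
That path has 2 edges, so the height is 2.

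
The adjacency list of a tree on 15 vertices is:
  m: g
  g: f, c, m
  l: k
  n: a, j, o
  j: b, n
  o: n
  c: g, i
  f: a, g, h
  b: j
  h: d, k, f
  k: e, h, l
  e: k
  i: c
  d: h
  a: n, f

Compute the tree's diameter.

7

A longest path is i – c – g – f – a – n – j – b, with 7 edges.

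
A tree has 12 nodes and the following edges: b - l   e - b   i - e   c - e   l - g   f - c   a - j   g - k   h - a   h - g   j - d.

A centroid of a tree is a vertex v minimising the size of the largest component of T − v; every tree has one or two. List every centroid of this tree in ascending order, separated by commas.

g, l

Removing g splits the tree into components of sizes 6, 4, 1; the largest is 6 ≤ ⌊12/2⌋ = 6.
l is adjacent to g and is also a centroid (the largest component after removing it is likewise 6).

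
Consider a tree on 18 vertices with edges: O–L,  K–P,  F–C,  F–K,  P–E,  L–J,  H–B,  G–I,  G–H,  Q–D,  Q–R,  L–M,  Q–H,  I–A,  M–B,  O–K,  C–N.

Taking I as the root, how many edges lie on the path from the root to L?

I – G – H – B – M – L — 5 edges.

5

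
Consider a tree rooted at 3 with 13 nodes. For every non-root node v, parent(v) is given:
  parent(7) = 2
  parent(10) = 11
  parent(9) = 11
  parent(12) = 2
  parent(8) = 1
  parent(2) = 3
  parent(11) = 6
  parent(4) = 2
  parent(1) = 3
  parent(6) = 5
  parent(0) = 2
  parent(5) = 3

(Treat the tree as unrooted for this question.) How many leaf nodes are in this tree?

7

The leaves are 0, 4, 7, 8, 9, 10, 12.
That is 7 leaves.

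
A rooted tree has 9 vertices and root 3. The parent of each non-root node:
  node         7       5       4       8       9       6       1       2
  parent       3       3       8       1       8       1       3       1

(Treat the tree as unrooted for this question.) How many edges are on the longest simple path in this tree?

4

BFS from 4 reaches 7 last, at distance 4; BFS from 7 confirms no node is farther.
Path: 4 - 8 - 1 - 3 - 7.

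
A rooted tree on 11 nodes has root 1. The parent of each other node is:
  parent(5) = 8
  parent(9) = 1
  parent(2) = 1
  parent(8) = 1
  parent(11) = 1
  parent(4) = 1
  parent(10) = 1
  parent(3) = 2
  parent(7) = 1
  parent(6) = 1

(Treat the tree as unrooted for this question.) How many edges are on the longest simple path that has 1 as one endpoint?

A farthest node from 1 is 3 (5 also at distance 2).
The path 1–2–3 has 2 edges.

2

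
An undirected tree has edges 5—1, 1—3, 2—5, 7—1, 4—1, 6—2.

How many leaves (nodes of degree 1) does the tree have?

Exactly 4 nodes have a single neighbour: 3, 4, 6, 7.

4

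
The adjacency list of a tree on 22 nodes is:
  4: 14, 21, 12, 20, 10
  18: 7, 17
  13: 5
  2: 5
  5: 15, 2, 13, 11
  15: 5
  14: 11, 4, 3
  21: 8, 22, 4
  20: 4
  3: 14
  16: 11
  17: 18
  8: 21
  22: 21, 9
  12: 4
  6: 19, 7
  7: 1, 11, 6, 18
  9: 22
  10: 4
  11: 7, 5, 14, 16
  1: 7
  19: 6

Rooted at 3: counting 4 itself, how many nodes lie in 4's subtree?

8

The subtree rooted at 4 contains: 4, 21, 20, 12, 10, 22, 8, 9 — 8 nodes.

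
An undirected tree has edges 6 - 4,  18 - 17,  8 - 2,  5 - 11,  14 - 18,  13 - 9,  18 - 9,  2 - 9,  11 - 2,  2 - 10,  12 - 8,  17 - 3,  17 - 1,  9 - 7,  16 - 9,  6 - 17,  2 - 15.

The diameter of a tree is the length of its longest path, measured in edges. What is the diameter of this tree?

Starting from 12, a farthest node is 4 at distance 7.
One longest path: 12 - 8 - 2 - 9 - 18 - 17 - 6 - 4.
So the diameter is 7.

7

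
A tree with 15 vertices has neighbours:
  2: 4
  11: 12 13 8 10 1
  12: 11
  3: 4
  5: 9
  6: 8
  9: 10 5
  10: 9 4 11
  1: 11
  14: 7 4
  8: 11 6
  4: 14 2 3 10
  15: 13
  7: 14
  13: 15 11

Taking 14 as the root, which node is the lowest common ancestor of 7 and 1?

14

7's ancestor chain is 7, 14 and 1's is 1, 11, 10, 4, 14; they first meet at 14.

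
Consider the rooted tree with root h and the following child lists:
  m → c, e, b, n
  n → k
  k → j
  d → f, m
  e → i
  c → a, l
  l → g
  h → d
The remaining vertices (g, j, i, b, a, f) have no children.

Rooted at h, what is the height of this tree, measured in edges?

The longest root-to-leaf path is h–d–m–c–l–g (5 edges).

5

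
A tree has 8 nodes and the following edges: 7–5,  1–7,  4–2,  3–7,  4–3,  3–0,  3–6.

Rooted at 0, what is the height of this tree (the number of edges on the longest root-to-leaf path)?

3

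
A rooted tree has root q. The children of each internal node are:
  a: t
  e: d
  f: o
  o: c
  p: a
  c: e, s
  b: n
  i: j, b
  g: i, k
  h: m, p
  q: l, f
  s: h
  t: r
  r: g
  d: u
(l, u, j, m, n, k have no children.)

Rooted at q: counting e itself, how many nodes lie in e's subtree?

3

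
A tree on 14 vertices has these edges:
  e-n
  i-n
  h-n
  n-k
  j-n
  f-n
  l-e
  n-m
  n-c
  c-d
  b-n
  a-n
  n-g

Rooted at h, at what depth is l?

Climbing from l to the root: l → e → n → h. That's 3 steps.

3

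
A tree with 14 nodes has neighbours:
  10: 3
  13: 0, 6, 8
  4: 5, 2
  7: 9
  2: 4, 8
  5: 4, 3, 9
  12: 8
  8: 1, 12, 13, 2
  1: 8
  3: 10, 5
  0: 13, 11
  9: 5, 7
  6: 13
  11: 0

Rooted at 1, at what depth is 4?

Climbing from 4 to the root: 4 – 2 – 8 – 1. That's 3 steps.

3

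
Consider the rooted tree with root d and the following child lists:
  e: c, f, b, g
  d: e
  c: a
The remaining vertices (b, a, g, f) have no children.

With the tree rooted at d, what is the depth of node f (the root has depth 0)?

d – e – f — 2 edges.

2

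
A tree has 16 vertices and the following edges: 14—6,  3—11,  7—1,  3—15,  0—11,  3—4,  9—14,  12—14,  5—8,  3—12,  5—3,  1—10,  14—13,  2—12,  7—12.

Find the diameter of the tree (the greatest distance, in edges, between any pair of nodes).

BFS from 10 reaches 0 last, at distance 6; BFS from 0 confirms no node is farther.
Path: 10-1-7-12-3-11-0.

6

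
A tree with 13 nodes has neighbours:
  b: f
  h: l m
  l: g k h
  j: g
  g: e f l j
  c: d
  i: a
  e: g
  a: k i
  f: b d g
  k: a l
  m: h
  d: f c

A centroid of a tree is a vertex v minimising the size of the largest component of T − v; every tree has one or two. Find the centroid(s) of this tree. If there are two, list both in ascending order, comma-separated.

If g is removed the pieces have sizes 6, 4, 1, 1, all ≤ ⌊13/2⌋ = 6.
Every other node leaves some component of size > 6, so the centroid is unique.

g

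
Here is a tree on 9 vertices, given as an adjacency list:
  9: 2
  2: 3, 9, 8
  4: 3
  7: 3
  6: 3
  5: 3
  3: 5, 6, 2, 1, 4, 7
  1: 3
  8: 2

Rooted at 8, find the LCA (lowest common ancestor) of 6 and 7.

Path 6→root: 6 3 2 8; path 7→root: 7 3 2 8.
First common node: 3.

3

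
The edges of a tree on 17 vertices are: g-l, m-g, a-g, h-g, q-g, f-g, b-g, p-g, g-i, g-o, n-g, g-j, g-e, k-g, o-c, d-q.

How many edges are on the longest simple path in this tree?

Starting from c, a farthest node is d at distance 4.
One longest path: c-o-g-q-d.
So the diameter is 4.

4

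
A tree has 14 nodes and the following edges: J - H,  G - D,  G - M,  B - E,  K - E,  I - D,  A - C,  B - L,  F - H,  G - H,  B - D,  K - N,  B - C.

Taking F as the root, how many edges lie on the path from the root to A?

F → H → G → D → B → C → A — 6 edges.

6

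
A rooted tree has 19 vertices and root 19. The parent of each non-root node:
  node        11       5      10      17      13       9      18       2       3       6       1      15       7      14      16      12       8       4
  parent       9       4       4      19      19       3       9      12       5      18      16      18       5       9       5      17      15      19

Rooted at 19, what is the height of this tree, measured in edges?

7

A deepest node is 8, reached by 19–4–5–3–9–18–15–8.
That path has 7 edges, so the height is 7.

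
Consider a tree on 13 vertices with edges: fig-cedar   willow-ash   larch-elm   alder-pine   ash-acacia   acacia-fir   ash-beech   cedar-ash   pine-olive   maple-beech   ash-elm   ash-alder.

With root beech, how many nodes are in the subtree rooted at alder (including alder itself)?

3

alder's subtree: {alder, pine, olive}, size 3.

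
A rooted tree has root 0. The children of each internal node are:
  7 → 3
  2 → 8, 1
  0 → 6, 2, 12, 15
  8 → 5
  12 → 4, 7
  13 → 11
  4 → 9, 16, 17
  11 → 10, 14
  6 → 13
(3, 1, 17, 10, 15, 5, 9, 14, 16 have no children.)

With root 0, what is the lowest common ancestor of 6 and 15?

0

6's ancestor chain is 6, 0 and 15's is 15, 0; they first meet at 0.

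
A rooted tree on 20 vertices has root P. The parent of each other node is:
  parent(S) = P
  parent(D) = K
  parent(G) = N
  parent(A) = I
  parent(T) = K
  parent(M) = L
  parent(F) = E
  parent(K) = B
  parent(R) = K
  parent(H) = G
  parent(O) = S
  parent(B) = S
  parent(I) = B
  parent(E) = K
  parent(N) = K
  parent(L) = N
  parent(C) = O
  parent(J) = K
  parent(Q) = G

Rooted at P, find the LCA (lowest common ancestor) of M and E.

K

Path M→root: M L N K B S P; path E→root: E K B S P.
First common node: K.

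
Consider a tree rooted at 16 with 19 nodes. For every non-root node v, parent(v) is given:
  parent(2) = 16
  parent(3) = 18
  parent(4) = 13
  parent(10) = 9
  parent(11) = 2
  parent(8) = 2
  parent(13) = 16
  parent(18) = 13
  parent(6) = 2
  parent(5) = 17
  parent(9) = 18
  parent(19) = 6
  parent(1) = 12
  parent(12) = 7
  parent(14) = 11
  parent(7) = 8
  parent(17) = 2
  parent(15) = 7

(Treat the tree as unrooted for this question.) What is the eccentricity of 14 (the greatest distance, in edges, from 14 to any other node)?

The node farthest from 14 is 10, via 14–11–2–16–13–18–9–10 — 7 edges.

7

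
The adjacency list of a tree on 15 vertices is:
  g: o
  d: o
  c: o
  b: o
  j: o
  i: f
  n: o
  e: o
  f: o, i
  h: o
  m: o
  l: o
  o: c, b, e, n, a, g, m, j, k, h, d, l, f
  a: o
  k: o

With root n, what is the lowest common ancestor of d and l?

d's ancestor chain is d, o, n and l's is l, o, n; they first meet at o.

o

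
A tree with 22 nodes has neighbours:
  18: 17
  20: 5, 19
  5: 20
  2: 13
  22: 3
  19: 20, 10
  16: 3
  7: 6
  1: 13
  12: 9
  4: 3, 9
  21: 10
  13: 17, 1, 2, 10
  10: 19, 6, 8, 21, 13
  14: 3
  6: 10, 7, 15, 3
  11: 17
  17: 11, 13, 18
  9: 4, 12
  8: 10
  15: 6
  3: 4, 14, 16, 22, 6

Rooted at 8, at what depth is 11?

Path from 8 to 11: 8 → 10 → 13 → 17 → 11, which has 4 edges.

4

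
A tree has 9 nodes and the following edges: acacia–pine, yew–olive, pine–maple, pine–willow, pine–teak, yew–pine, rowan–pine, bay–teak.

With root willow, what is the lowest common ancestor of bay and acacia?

pine

bay's ancestor chain is bay, teak, pine, willow and acacia's is acacia, pine, willow; they first meet at pine.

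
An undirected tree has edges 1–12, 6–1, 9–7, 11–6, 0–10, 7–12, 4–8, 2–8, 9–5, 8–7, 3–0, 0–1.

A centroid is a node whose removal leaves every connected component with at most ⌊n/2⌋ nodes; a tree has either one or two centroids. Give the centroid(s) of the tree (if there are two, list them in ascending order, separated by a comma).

Delete 12: the remaining components have sizes 6, 6. Max 6 ≤ 6, so 12 is a centroid.
No neighbour of 12 does as well, so 12 is the unique centroid.

12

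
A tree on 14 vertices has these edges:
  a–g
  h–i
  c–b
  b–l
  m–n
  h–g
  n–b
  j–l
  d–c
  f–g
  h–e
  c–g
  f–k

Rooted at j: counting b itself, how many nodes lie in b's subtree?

Descendants of b (including itself): b, c, n, g, d, m, a, f, h, k, i, e. That's 12.

12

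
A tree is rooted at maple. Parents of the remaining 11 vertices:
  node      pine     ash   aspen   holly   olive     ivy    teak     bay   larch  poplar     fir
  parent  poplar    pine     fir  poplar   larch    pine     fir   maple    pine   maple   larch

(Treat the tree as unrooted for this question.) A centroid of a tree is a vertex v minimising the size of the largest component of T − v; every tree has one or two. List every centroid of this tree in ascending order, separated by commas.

If pine is removed the pieces have sizes 5, 4, 1, 1, all ≤ ⌊12/2⌋ = 6.
Every other node leaves some component of size > 6, so the centroid is unique.

pine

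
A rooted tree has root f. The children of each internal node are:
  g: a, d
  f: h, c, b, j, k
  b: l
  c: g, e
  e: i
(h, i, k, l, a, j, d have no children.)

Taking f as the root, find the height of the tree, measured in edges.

3

The longest root-to-leaf path is f-c-g-a (3 edges).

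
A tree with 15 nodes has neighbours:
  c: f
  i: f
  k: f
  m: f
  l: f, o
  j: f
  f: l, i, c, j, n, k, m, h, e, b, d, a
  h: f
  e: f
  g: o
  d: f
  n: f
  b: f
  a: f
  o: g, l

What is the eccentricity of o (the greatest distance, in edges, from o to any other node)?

Distances from o peak at 3, attained at j (c, n, h, d, k, e, b, m, i, a also at distance 3).
o-l-f-j

3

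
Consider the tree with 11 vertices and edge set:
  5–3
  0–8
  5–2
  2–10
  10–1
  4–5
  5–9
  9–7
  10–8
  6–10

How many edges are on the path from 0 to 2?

Walking from 0: 0–8–10–2. Length 3.

3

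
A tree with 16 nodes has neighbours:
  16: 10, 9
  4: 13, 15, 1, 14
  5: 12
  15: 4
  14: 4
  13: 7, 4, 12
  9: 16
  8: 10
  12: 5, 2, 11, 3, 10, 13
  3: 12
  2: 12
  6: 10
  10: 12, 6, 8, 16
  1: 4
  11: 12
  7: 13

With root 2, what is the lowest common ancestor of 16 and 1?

12

16's ancestor chain is 16, 10, 12, 2 and 1's is 1, 4, 13, 12, 2; they first meet at 12.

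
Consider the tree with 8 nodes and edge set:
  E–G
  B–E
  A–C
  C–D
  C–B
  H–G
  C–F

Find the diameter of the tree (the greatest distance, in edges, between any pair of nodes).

5

A longest path is H – G – E – B – C – A, with 5 edges.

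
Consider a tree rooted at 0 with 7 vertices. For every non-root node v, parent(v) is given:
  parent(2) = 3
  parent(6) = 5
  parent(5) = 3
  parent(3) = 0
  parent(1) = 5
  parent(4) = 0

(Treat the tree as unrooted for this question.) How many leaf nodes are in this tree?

4

The leaves are 1, 2, 4, 6.
That is 4 leaves.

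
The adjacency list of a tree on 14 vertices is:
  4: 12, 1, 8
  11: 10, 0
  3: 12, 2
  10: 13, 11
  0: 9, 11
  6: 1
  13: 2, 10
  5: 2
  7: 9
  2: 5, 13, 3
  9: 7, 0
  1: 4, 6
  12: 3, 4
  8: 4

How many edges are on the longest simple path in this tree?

11

Starting from 7, a farthest node is 6 at distance 11.
One longest path: 7–9–0–11–10–13–2–3–12–4–1–6.
So the diameter is 11.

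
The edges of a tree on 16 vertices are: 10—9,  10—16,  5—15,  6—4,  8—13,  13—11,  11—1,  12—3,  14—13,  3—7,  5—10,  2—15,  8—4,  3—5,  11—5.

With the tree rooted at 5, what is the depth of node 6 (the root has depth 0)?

5

5–11–13–8–4–6 — 5 edges.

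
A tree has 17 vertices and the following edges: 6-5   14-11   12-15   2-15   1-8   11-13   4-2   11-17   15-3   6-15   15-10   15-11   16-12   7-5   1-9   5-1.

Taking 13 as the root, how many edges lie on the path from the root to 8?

Climbing from 8 to the root: 8 → 1 → 5 → 6 → 15 → 11 → 13. That's 6 steps.

6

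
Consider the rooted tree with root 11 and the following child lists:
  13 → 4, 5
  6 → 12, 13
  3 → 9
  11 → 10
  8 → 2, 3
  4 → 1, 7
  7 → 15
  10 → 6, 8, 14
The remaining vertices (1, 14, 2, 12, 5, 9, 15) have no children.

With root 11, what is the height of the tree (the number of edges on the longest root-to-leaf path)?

6

A deepest node is 15, reached by 11 → 10 → 6 → 13 → 4 → 7 → 15.
That path has 6 edges, so the height is 6.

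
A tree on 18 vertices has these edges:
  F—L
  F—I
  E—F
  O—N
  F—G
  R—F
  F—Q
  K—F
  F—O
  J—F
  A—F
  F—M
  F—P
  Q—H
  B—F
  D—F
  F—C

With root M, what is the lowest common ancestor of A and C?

A's ancestor chain is A, F, M and C's is C, F, M; they first meet at F.

F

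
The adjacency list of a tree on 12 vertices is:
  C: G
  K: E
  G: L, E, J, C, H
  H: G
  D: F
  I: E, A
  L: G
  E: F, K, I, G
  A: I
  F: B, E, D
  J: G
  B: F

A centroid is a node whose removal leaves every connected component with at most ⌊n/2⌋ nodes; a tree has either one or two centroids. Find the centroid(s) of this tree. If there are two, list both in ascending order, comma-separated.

Delete E: the remaining components have sizes 5, 3, 2, 1. Max 5 ≤ 6, so E is a centroid.
No neighbour of E does as well, so E is the unique centroid.

E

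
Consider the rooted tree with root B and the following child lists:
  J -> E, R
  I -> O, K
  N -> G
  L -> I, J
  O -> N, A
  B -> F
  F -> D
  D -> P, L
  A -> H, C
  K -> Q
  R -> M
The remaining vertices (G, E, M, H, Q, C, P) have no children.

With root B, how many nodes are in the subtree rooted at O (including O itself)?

6

Descendants of O (including itself): O, A, N, H, C, G. That's 6.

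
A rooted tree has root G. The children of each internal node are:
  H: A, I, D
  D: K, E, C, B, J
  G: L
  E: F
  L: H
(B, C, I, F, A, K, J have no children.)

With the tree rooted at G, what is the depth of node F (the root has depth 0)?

G → L → H → D → E → F — 5 edges.

5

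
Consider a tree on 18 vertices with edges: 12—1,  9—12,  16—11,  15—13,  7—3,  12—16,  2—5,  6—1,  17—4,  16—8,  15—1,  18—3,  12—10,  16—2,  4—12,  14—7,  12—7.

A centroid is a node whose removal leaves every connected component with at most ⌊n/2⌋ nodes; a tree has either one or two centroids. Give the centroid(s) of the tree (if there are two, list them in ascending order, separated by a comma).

12

If 12 is removed the pieces have sizes 5, 4, 4, 2, 1, 1, all ≤ ⌊18/2⌋ = 9.
No neighbour of 12 does as well, so 12 is the unique centroid.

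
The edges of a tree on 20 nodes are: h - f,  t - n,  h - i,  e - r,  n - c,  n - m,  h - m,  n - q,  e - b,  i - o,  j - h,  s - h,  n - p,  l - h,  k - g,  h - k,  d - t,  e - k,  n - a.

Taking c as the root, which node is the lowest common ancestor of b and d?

b's ancestor chain is b, e, k, h, m, n, c and d's is d, t, n, c; they first meet at n.

n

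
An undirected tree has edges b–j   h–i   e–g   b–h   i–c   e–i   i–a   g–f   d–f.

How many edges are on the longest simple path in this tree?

7

Starting from d, a farthest node is j at distance 7.
One longest path: d – f – g – e – i – h – b – j.
So the diameter is 7.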